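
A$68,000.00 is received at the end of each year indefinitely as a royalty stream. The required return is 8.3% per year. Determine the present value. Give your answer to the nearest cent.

A$819,277.11

Periodic rate r = 0.083 per year.
Level perpetuity: PV = PMT / r = 68,000 / (0.083) = A$819,277.11.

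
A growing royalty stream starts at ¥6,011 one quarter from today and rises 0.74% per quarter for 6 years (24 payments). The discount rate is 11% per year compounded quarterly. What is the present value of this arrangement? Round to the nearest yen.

Periodic rate r = 0.11/4 per quarter; n is counted in quarters.
Growing ordinary annuity: PV = PMT₁ × [1 − ((1+g)/(1+r))^n] / (r − g) = 6,011 × [1 − ((1+0.0074)/(1+r))^24] / (r − 0.0074) = ¥112,917.

¥112,917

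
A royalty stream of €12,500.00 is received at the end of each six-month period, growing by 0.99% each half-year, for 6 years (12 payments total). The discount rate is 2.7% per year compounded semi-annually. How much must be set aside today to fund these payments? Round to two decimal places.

€145,144.53

Periodic rate r = 0.027/2 per half-year; n is counted in half-years.
Growing ordinary annuity: PV = PMT₁ × [1 − ((1+g)/(1+r))^n] / (r − g) = 12,500 × [1 − ((1+0.0099)/(1+r))^12] / (r − 0.0099) = €145,144.53.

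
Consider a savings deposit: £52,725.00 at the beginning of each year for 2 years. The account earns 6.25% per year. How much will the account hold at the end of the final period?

This is an annuity due: 2 deposits of £52,725.00 at the beginning of each year.
Periodic rate r = 0.0625 per year.
FV = PMT × [((1+r)^n − 1)/r] × (1+r) = 52,725 × [(1+r)^2 − 1] / r × (1+r) = £115,541.89

£115,541.89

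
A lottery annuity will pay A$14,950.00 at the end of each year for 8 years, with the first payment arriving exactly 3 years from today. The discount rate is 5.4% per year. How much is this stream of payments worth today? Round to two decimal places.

Ordinary annuity of 8 payments, first payment at period 3.
Periodic rate r = 0.054 per year.
The ordinary-annuity PV formula values the stream one period before the first payment (period 2); discount that back 2 periods:
PV₀ = 14,950 × [1 − (1+r)^−8] / r × (1+r)^−2 = A$85,588.57

A$85,588.57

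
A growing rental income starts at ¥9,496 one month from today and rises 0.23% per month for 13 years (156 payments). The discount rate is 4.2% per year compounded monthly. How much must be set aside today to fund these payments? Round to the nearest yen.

Periodic rate r = 0.042/12 per month; n is counted in months.
Growing ordinary annuity: PV = PMT₁ × [1 − ((1+g)/(1+r))^n] / (r − g) = 9,496 × [1 − ((1+0.0023)/(1+r))^156] / (r − 0.0023) = ¥1,347,428.

¥1,347,428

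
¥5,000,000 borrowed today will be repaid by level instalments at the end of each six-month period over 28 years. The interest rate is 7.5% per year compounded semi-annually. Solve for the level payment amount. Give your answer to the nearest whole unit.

¥214,839

Level ordinary annuity; solve PV = PMT × [(1 − (1+r)^−n)/r] for PMT.
Periodic rate r = 0.075/2 per half-year; n is counted in half-years.
With n = 56: PMT = 5,000,000 / ([(1 − (1+r)^−n)/r]) = ¥214,839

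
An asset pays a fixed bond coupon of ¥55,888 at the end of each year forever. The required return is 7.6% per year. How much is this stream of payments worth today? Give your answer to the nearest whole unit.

¥735,368

Periodic rate r = 0.076 per year.
Level perpetuity: PV = PMT / r = 55,888 / (0.076) = ¥735,368.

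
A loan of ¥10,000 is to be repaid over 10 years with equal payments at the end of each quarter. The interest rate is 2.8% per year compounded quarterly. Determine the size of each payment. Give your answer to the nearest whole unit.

Level ordinary annuity; solve PV = PMT × [(1 − (1+r)^−n)/r] for PMT.
Periodic rate r = 0.028/4 per quarter; n is counted in quarters.
With n = 40: PMT = 10,000 / ([(1 − (1+r)^−n)/r]) = ¥287

¥287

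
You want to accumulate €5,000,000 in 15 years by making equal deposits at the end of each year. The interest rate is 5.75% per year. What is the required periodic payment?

Level ordinary annuity; solve FV = PMT × [((1+r)^n − 1)/r] for PMT.
Periodic rate r = 0.0575 per year.
With n = 15: PMT = 5,000,000 / ([((1+r)^n − 1)/r]) = €218,937.55

€218,937.55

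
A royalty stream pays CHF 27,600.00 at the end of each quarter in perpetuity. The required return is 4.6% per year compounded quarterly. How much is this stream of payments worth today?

CHF 2,400,000.00

Periodic rate r = 0.046/4 per quarter.
Level perpetuity: PV = PMT / r = 27,600 / (0.046/4) = CHF 2,400,000.00.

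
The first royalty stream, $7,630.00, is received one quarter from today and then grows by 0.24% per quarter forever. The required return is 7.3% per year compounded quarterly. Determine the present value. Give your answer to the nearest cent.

Periodic rate r = 0.073/4 per quarter.
Growing perpetuity (Gordon): PV = PMT₁ / (r − g) = 7,630 / (r − 0.0024) = $481,388.01.

$481,388.01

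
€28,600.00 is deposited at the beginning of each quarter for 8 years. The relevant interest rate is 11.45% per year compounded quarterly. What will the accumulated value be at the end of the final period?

€1,508,009.29

This is an annuity due: 32 deposits of €28,600.00 at the beginning of each quarter.
Periodic rate r = 0.1145/4 per quarter; n is counted in quarters.
FV = PMT × [((1+r)^n − 1)/r] × (1+r) = 28,600 × [(1+r)^32 − 1] / r × (1+r) = €1,508,009.29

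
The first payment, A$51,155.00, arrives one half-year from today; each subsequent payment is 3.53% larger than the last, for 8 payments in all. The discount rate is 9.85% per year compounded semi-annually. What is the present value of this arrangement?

Periodic rate r = 0.0985/2 per half-year; n is counted in half-years.
Growing ordinary annuity: PV = PMT₁ × [1 − ((1+g)/(1+r))^n] / (r − g) = 51,155 × [1 − ((1+0.0353)/(1+r))^8] / (r − 0.0353) = A$372,356.24.

A$372,356.24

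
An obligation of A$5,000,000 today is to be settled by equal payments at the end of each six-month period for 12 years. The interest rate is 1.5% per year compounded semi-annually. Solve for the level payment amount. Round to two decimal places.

Level ordinary annuity; solve PV = PMT × [(1 − (1+r)^−n)/r] for PMT.
Periodic rate r = 0.015/2 per half-year; n is counted in half-years.
With n = 24: PMT = 5,000,000 / ([(1 − (1+r)^−n)/r]) = A$228,423.71

A$228,423.71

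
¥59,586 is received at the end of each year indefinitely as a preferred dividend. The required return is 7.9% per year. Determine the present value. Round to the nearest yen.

¥754,253

Periodic rate r = 0.079 per year.
Level perpetuity: PV = PMT / r = 59,586 / (0.079) = ¥754,253.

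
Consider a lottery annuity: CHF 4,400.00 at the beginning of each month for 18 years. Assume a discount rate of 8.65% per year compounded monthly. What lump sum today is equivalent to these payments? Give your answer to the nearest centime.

CHF 484,498.12

This is an annuity due: 216 payments of CHF 4,400.00 at the beginning of each month.
Periodic rate r = 0.0865/12 per month; n is counted in months.
PV = PMT × [(1 − (1+r)^−n)/r] × (1+r) = 4,400 × [1 − (1+r)^−216] / r × (1+r) = CHF 484,498.12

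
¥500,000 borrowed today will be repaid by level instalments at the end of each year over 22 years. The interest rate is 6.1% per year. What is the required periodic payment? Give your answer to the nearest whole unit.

Level ordinary annuity; solve PV = PMT × [(1 − (1+r)^−n)/r] for PMT.
Periodic rate r = 0.061 per year.
With n = 22: PMT = 500,000 / ([(1 − (1+r)^−n)/r]) = ¥41,885

¥41,885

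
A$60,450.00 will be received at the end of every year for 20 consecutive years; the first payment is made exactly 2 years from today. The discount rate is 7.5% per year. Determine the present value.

A$573,262.33

Ordinary annuity of 20 payments, first payment at period 2.
Periodic rate r = 0.075 per year.
The ordinary-annuity PV formula values the stream one period before the first payment (period 1); discount that back 1 periods:
PV₀ = 60,450 × [1 − (1+r)^−20] / r × (1+r)^−1 = A$573,262.33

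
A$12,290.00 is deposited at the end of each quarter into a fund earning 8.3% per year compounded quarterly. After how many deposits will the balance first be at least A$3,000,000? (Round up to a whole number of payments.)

Periodic rate r = 0.083/4 per quarter; n is counted in quarters.
Ordinary annuity FV: 3,000,000 = 12,290 × [((1+r)^n − 1)/r].
(1+r)^n = 1 + 3,000,000 × r / 12,290, so n = ln(1 + 3,000,000·r/12,290) / ln(1+r) = 87.77.
Round up to a whole number of payments: n = 88.

88 payments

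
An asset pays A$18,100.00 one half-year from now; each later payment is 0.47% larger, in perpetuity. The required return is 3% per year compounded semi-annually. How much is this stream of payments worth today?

Periodic rate r = 0.03/2 per half-year.
Growing perpetuity (Gordon): PV = PMT₁ / (r − g) = 18,100 / (r − 0.0047) = A$1,757,281.55.

A$1,757,281.55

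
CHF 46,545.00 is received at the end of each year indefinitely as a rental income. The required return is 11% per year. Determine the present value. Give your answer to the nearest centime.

Periodic rate r = 0.11 per year.
Level perpetuity: PV = PMT / r = 46,545 / (0.11) = CHF 423,136.36.

CHF 423,136.36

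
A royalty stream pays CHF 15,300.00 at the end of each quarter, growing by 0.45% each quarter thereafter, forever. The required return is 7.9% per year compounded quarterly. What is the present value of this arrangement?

Periodic rate r = 0.079/4 per quarter.
Growing perpetuity (Gordon): PV = PMT₁ / (r − g) = 15,300 / (r − 0.0045) = CHF 1,003,278.69.

CHF 1,003,278.69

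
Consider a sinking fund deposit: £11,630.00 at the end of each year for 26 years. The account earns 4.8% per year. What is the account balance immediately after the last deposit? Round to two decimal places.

This is an ordinary annuity: 26 deposits of £11,630.00 at the end of each year.
Periodic rate r = 0.048 per year.
FV = PMT × [((1+r)^n − 1)/r] = 11,630 × [(1+r)^26 − 1] / r = £577,553.47

£577,553.47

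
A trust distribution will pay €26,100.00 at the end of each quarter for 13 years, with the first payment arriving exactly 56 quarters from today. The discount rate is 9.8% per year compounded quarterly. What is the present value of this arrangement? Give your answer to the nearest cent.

€201,467.90

Ordinary annuity of 52 payments, first payment at period 56.
Periodic rate r = 0.098/4 per quarter; n is counted in quarters.
The ordinary-annuity PV formula values the stream one period before the first payment (period 55); discount that back 55 periods:
PV₀ = 26,100 × [1 − (1+r)^−52] / r × (1+r)^−55 = €201,467.90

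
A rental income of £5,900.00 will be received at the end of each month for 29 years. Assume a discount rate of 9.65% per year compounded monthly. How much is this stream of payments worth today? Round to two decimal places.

£688,493.83

This is an ordinary annuity: 348 payments of £5,900.00 at the end of each month.
Periodic rate r = 0.0965/12 per month; n is counted in months.
PV = PMT × [(1 − (1+r)^−n)/r] = 5,900 × [1 − (1+r)^−348] / r = £688,493.83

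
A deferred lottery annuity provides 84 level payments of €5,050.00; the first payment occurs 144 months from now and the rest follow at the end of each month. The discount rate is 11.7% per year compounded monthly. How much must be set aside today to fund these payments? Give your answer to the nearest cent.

€72,086.22

Ordinary annuity of 84 payments, first payment at period 144.
Periodic rate r = 0.117/12 per month; n is counted in months.
The ordinary-annuity PV formula values the stream one period before the first payment (period 143); discount that back 143 periods:
PV₀ = 5,050 × [1 − (1+r)^−84] / r × (1+r)^−143 = €72,086.22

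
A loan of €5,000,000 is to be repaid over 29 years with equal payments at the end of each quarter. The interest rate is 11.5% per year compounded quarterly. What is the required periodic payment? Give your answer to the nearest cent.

Level ordinary annuity; solve PV = PMT × [(1 − (1+r)^−n)/r] for PMT.
Periodic rate r = 0.115/4 per quarter; n is counted in quarters.
With n = 116: PMT = 5,000,000 / ([(1 − (1+r)^−n)/r]) = €149,324.27

€149,324.27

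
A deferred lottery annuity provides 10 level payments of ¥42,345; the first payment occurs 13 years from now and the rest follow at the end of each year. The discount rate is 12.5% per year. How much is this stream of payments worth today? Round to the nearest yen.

¥57,043

Ordinary annuity of 10 payments, first payment at period 13.
Periodic rate r = 0.125 per year.
The ordinary-annuity PV formula values the stream one period before the first payment (period 12); discount that back 12 periods:
PV₀ = 42,345 × [1 − (1+r)^−10] / r × (1+r)^−12 = ¥57,043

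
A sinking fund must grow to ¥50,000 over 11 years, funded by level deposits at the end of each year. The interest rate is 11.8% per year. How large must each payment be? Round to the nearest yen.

¥2,447

Level ordinary annuity; solve FV = PMT × [((1+r)^n − 1)/r] for PMT.
Periodic rate r = 0.118 per year.
With n = 11: PMT = 50,000 / ([((1+r)^n − 1)/r]) = ¥2,447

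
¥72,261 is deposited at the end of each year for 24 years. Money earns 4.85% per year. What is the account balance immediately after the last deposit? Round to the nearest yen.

This is an ordinary annuity: 24 deposits of ¥72,261 at the end of each year.
Periodic rate r = 0.0485 per year.
FV = PMT × [((1+r)^n − 1)/r] = 72,261 × [(1+r)^24 − 1] / r = ¥3,153,146

¥3,153,146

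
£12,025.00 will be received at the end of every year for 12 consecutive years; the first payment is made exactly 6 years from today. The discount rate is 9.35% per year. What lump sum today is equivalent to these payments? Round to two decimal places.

Ordinary annuity of 12 payments, first payment at period 6.
Periodic rate r = 0.0935 per year.
The ordinary-annuity PV formula values the stream one period before the first payment (period 5); discount that back 5 periods:
PV₀ = 12,025 × [1 − (1+r)^−12] / r × (1+r)^−5 = £54,116.32

£54,116.32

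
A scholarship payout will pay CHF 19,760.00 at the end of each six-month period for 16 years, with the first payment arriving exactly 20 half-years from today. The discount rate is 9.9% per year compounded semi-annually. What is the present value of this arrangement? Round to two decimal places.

CHF 125,441.35

Ordinary annuity of 32 payments, first payment at period 20.
Periodic rate r = 0.099/2 per half-year; n is counted in half-years.
The ordinary-annuity PV formula values the stream one period before the first payment (period 19); discount that back 19 periods:
PV₀ = 19,760 × [1 − (1+r)^−32] / r × (1+r)^−19 = CHF 125,441.35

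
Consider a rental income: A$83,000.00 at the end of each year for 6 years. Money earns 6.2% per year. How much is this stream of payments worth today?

This is an ordinary annuity: 6 payments of A$83,000.00 at the end of each year.
Periodic rate r = 0.062 per year.
PV = PMT × [(1 − (1+r)^−n)/r] = 83,000 × [1 − (1+r)^−6] / r = A$405,585.80

A$405,585.80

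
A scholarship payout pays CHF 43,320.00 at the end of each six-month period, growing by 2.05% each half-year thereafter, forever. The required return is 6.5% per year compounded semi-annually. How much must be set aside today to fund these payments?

CHF 3,610,000.00

Periodic rate r = 0.065/2 per half-year.
Growing perpetuity (Gordon): PV = PMT₁ / (r − g) = 43,320 / (r − 0.0205) = CHF 3,610,000.00.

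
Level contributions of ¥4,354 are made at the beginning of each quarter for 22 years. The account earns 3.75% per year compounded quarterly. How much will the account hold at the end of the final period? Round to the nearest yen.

¥596,818

This is an annuity due: 88 deposits of ¥4,354 at the beginning of each quarter.
Periodic rate r = 0.0375/4 per quarter; n is counted in quarters.
FV = PMT × [((1+r)^n − 1)/r] × (1+r) = 4,354 × [(1+r)^88 − 1] / r × (1+r) = ¥596,818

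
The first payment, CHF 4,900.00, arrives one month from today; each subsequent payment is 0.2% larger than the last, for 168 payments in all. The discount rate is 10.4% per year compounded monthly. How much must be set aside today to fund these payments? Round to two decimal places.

CHF 493,756.19

Periodic rate r = 0.104/12 per month; n is counted in months.
Growing ordinary annuity: PV = PMT₁ × [1 − ((1+g)/(1+r))^n] / (r − g) = 4,900 × [1 − ((1+0.002)/(1+r))^168] / (r − 0.002) = CHF 493,756.19.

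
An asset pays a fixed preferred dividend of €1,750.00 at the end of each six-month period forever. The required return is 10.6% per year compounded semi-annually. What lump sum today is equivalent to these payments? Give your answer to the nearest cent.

Periodic rate r = 0.106/2 per half-year.
Level perpetuity: PV = PMT / r = 1,750 / (0.106/2) = €33,018.87.

€33,018.87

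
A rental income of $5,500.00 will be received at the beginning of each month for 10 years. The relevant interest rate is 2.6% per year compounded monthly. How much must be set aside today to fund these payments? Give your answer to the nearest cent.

$581,884.18

This is an annuity due: 120 payments of $5,500.00 at the beginning of each month.
Periodic rate r = 0.026/12 per month; n is counted in months.
PV = PMT × [(1 − (1+r)^−n)/r] × (1+r) = 5,500 × [1 − (1+r)^−120] / r × (1+r) = $581,884.18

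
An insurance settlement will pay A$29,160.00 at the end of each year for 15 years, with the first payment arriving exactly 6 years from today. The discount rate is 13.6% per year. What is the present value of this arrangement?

Ordinary annuity of 15 payments, first payment at period 6.
Periodic rate r = 0.136 per year.
The ordinary-annuity PV formula values the stream one period before the first payment (period 5); discount that back 5 periods:
PV₀ = 29,160 × [1 − (1+r)^−15] / r × (1+r)^−5 = A$96,595.98

A$96,595.98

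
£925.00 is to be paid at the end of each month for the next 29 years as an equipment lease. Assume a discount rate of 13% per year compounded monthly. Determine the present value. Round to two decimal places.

£83,376.01

This is an ordinary annuity: 348 payments of £925.00 at the end of each month.
Periodic rate r = 0.13/12 per month; n is counted in months.
PV = PMT × [(1 − (1+r)^−n)/r] = 925 × [1 − (1+r)^−348] / r = £83,376.01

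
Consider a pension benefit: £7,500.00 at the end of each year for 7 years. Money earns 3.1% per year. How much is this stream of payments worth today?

This is an ordinary annuity: 7 payments of £7,500.00 at the end of each year.
Periodic rate r = 0.031 per year.
PV = PMT × [(1 − (1+r)^−n)/r] = 7,500 × [1 − (1+r)^−7] / r = £46,551.52

£46,551.52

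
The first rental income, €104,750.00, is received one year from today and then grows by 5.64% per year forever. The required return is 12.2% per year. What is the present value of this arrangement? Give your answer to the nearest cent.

€1,596,798.78

Periodic rate r = 0.122 per year.
Growing perpetuity (Gordon): PV = PMT₁ / (r − g) = 104,750 / (r − 0.0564) = €1,596,798.78.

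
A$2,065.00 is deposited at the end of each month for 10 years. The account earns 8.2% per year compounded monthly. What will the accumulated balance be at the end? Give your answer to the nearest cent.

A$382,027.91

This is an ordinary annuity: 120 deposits of A$2,065.00 at the end of each month.
Periodic rate r = 0.082/12 per month; n is counted in months.
FV = PMT × [((1+r)^n − 1)/r] = 2,065 × [(1+r)^120 − 1] / r = A$382,027.91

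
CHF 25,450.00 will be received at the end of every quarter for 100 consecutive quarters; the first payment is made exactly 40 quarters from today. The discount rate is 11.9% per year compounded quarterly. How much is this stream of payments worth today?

Ordinary annuity of 100 payments, first payment at period 40.
Periodic rate r = 0.119/4 per quarter; n is counted in quarters.
The ordinary-annuity PV formula values the stream one period before the first payment (period 39); discount that back 39 periods:
PV₀ = 25,450 × [1 − (1+r)^−100] / r × (1+r)^−39 = CHF 258,147.40

CHF 258,147.40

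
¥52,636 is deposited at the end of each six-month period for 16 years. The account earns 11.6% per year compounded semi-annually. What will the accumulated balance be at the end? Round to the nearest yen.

¥4,605,588

This is an ordinary annuity: 32 deposits of ¥52,636 at the end of each six-month period.
Periodic rate r = 0.116/2 per half-year; n is counted in half-years.
FV = PMT × [((1+r)^n − 1)/r] = 52,636 × [(1+r)^32 − 1] / r = ¥4,605,588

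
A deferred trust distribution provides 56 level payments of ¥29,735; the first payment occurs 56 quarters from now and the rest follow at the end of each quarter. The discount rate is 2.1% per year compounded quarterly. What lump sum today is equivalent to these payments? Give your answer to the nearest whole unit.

Ordinary annuity of 56 payments, first payment at period 56.
Periodic rate r = 0.021/4 per quarter; n is counted in quarters.
The ordinary-annuity PV formula values the stream one period before the first payment (period 55); discount that back 55 periods:
PV₀ = 29,735 × [1 − (1+r)^−56] / r × (1+r)^−55 = ¥1,079,256

¥1,079,256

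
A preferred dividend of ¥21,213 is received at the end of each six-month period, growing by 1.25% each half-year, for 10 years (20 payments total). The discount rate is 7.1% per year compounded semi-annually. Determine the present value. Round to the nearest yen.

Periodic rate r = 0.071/2 per half-year; n is counted in half-years.
Growing ordinary annuity: PV = PMT₁ × [1 − ((1+g)/(1+r))^n] / (r − g) = 21,213 × [1 − ((1+0.0125)/(1+r))^20] / (r − 0.0125) = ¥333,769.

¥333,769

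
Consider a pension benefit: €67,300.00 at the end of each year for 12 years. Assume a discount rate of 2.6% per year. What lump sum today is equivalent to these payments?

This is an ordinary annuity: 12 payments of €67,300.00 at the end of each year.
Periodic rate r = 0.026 per year.
PV = PMT × [(1 − (1+r)^−n)/r] = 67,300 × [1 − (1+r)^−12] / r = €686,186.16

€686,186.16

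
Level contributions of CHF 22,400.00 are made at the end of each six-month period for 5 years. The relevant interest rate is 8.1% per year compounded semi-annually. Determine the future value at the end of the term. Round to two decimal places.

CHF 269,561.19

This is an ordinary annuity: 10 deposits of CHF 22,400.00 at the end of each six-month period.
Periodic rate r = 0.081/2 per half-year; n is counted in half-years.
FV = PMT × [((1+r)^n − 1)/r] = 22,400 × [(1+r)^10 − 1] / r = CHF 269,561.19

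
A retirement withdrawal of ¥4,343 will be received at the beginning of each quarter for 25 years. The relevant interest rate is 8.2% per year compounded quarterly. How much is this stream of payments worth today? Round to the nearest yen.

¥187,782

This is an annuity due: 100 payments of ¥4,343 at the beginning of each quarter.
Periodic rate r = 0.082/4 per quarter; n is counted in quarters.
PV = PMT × [(1 − (1+r)^−n)/r] × (1+r) = 4,343 × [1 − (1+r)^−100] / r × (1+r) = ¥187,782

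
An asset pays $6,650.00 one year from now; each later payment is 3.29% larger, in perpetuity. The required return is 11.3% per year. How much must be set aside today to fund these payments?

$83,021.22

Periodic rate r = 0.113 per year.
Growing perpetuity (Gordon): PV = PMT₁ / (r − g) = 6,650 / (r − 0.0329) = $83,021.22.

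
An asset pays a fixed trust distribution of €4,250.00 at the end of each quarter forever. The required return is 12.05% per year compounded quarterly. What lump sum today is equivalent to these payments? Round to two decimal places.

Periodic rate r = 0.1205/4 per quarter.
Level perpetuity: PV = PMT / r = 4,250 / (0.1205/4) = €141,078.84.

€141,078.84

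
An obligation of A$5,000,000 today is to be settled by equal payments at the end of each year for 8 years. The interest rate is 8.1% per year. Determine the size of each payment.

A$873,378.49

Level ordinary annuity; solve PV = PMT × [(1 − (1+r)^−n)/r] for PMT.
Periodic rate r = 0.081 per year.
With n = 8: PMT = 5,000,000 / ([(1 − (1+r)^−n)/r]) = A$873,378.49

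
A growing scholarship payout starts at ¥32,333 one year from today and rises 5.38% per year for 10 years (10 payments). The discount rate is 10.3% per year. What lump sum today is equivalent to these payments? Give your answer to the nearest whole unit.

¥240,778

Periodic rate r = 0.103 per year.
Growing ordinary annuity: PV = PMT₁ × [1 − ((1+g)/(1+r))^n] / (r − g) = 32,333 × [1 − ((1+0.0538)/(1+r))^10] / (r − 0.0538) = ¥240,778.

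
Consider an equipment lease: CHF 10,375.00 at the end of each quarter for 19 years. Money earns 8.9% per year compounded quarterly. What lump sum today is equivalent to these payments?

CHF 378,729.86

This is an ordinary annuity: 76 payments of CHF 10,375.00 at the end of each quarter.
Periodic rate r = 0.089/4 per quarter; n is counted in quarters.
PV = PMT × [(1 − (1+r)^−n)/r] = 10,375 × [1 − (1+r)^−76] / r = CHF 378,729.86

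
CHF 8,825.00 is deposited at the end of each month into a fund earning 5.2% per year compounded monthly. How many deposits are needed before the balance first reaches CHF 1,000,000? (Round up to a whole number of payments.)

93 payments

Periodic rate r = 0.052/12 per month; n is counted in months.
Ordinary annuity FV: 1,000,000 = 8,825 × [((1+r)^n − 1)/r].
(1+r)^n = 1 + 1,000,000 × r / 8,825, so n = ln(1 + 1,000,000·r/8,825) / ln(1+r) = 92.38.
Round up to a whole number of payments: n = 93.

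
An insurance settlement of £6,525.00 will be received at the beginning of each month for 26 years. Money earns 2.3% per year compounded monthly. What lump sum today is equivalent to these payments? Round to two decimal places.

This is an annuity due: 312 payments of £6,525.00 at the beginning of each month.
Periodic rate r = 0.023/12 per month; n is counted in months.
PV = PMT × [(1 − (1+r)^−n)/r] × (1+r) = 6,525 × [1 − (1+r)^−312] / r × (1+r) = £1,534,124.68

£1,534,124.68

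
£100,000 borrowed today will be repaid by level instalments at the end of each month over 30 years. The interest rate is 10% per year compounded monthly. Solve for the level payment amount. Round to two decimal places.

£877.57

Level ordinary annuity; solve PV = PMT × [(1 − (1+r)^−n)/r] for PMT.
Periodic rate r = 0.1/12 per month; n is counted in months.
With n = 360: PMT = 100,000 / ([(1 − (1+r)^−n)/r]) = £877.57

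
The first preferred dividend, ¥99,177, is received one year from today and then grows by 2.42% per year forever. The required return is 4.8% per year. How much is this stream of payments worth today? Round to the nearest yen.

Periodic rate r = 0.048 per year.
Growing perpetuity (Gordon): PV = PMT₁ / (r − g) = 99,177 / (r − 0.0242) = ¥4,167,101.

¥4,167,101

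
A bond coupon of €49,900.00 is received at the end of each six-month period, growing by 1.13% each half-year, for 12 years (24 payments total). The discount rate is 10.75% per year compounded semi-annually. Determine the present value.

€737,332.32

Periodic rate r = 0.1075/2 per half-year; n is counted in half-years.
Growing ordinary annuity: PV = PMT₁ × [1 − ((1+g)/(1+r))^n] / (r − g) = 49,900 × [1 − ((1+0.0113)/(1+r))^24] / (r − 0.0113) = €737,332.32.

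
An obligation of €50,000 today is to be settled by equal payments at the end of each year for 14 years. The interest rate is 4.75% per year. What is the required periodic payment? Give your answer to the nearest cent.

Level ordinary annuity; solve PV = PMT × [(1 − (1+r)^−n)/r] for PMT.
Periodic rate r = 0.0475 per year.
With n = 14: PMT = 50,000 / ([(1 − (1+r)^−n)/r]) = €4,970.78

€4,970.78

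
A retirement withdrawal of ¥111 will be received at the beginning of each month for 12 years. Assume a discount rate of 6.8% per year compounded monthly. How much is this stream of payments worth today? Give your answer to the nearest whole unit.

This is an annuity due: 144 payments of ¥111 at the beginning of each month.
Periodic rate r = 0.068/12 per month; n is counted in months.
PV = PMT × [(1 − (1+r)^−n)/r] × (1+r) = 111 × [1 − (1+r)^−144] / r × (1+r) = ¥10,968

¥10,968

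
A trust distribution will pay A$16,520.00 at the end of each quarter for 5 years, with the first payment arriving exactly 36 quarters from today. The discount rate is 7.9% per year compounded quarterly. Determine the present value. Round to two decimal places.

A$136,563.36

Ordinary annuity of 20 payments, first payment at period 36.
Periodic rate r = 0.079/4 per quarter; n is counted in quarters.
The ordinary-annuity PV formula values the stream one period before the first payment (period 35); discount that back 35 periods:
PV₀ = 16,520 × [1 − (1+r)^−20] / r × (1+r)^−35 = A$136,563.36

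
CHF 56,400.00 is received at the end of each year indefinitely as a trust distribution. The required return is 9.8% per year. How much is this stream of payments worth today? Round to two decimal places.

Periodic rate r = 0.098 per year.
Level perpetuity: PV = PMT / r = 56,400 / (0.098) = CHF 575,510.20.

CHF 575,510.20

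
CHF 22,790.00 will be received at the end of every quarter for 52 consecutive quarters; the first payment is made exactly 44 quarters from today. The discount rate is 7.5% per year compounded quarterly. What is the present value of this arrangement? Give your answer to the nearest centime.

CHF 338,686.10

Ordinary annuity of 52 payments, first payment at period 44.
Periodic rate r = 0.075/4 per quarter; n is counted in quarters.
The ordinary-annuity PV formula values the stream one period before the first payment (period 43); discount that back 43 periods:
PV₀ = 22,790 × [1 − (1+r)^−52] / r × (1+r)^−43 = CHF 338,686.10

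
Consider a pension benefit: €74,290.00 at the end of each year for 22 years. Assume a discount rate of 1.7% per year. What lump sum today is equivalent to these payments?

€1,354,075.45

This is an ordinary annuity: 22 payments of €74,290.00 at the end of each year.
Periodic rate r = 0.017 per year.
PV = PMT × [(1 − (1+r)^−n)/r] = 74,290 × [1 − (1+r)^−22] / r = €1,354,075.45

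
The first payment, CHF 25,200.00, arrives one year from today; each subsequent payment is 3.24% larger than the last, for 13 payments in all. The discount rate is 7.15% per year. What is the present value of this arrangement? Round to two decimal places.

Periodic rate r = 0.0715 per year.
Growing ordinary annuity: PV = PMT₁ × [1 − ((1+g)/(1+r))^n] / (r − g) = 25,200 × [1 − ((1+0.0324)/(1+r))^13] / (r − 0.0324) = CHF 246,990.01.

CHF 246,990.01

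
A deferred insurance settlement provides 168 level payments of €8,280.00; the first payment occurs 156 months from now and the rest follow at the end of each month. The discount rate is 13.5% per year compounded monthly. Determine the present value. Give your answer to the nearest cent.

Ordinary annuity of 168 payments, first payment at period 156.
Periodic rate r = 0.135/12 per month; n is counted in months.
The ordinary-annuity PV formula values the stream one period before the first payment (period 155); discount that back 155 periods:
PV₀ = 8,280 × [1 − (1+r)^−168] / r × (1+r)^−155 = €110,117.23

€110,117.23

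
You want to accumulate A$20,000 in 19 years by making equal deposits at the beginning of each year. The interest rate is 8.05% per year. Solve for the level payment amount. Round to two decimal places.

A$444.28

Level annuity due; solve FV = PMT × [((1+r)^n − 1)/r] × (1+r) for PMT.
Periodic rate r = 0.0805 per year.
With n = 19: PMT = 20,000 / ([((1+r)^n − 1)/r] × (1+r)) = A$444.28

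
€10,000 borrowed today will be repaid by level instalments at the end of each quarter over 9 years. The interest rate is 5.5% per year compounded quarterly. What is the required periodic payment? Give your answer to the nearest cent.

Level ordinary annuity; solve PV = PMT × [(1 − (1+r)^−n)/r] for PMT.
Periodic rate r = 0.055/4 per quarter; n is counted in quarters.
With n = 36: PMT = 10,000 / ([(1 − (1+r)^−n)/r]) = €354.04

€354.04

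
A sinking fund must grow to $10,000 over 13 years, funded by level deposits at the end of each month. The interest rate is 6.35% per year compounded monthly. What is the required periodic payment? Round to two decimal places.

Level ordinary annuity; solve FV = PMT × [((1+r)^n − 1)/r] for PMT.
Periodic rate r = 0.0635/12 per month; n is counted in months.
With n = 156: PMT = 10,000 / ([((1+r)^n − 1)/r]) = $41.40

$41.40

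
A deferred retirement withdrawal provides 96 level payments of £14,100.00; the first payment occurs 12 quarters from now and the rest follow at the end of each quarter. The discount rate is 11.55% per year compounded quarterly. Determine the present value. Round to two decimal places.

£333,811.12

Ordinary annuity of 96 payments, first payment at period 12.
Periodic rate r = 0.1155/4 per quarter; n is counted in quarters.
The ordinary-annuity PV formula values the stream one period before the first payment (period 11); discount that back 11 periods:
PV₀ = 14,100 × [1 − (1+r)^−96] / r × (1+r)^−11 = £333,811.12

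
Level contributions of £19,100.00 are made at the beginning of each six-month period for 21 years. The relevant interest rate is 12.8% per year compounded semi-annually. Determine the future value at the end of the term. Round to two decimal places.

This is an annuity due: 42 deposits of £19,100.00 at the beginning of each six-month period.
Periodic rate r = 0.128/2 per half-year; n is counted in half-years.
FV = PMT × [((1+r)^n − 1)/r] × (1+r) = 19,100 × [(1+r)^42 − 1] / r × (1+r) = £3,981,224.44

£3,981,224.44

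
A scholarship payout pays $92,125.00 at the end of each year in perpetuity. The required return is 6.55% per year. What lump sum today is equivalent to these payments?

$1,406,488.55

Periodic rate r = 0.0655 per year.
Level perpetuity: PV = PMT / r = 92,125 / (0.0655) = $1,406,488.55.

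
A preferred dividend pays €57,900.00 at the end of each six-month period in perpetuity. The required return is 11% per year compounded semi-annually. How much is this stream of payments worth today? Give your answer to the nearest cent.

€1,052,727.27

Periodic rate r = 0.11/2 per half-year.
Level perpetuity: PV = PMT / r = 57,900 / (0.11/2) = €1,052,727.27.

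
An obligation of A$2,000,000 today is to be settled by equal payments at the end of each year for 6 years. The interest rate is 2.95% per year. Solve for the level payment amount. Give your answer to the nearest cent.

A$368,583.40

Level ordinary annuity; solve PV = PMT × [(1 − (1+r)^−n)/r] for PMT.
Periodic rate r = 0.0295 per year.
With n = 6: PMT = 2,000,000 / ([(1 − (1+r)^−n)/r]) = A$368,583.40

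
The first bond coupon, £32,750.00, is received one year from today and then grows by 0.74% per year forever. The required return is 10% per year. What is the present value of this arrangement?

£353,671.71

Periodic rate r = 0.1 per year.
Growing perpetuity (Gordon): PV = PMT₁ / (r − g) = 32,750 / (r − 0.0074) = £353,671.71.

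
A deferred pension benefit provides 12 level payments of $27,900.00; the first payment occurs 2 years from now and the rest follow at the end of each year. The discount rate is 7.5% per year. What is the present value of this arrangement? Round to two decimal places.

Ordinary annuity of 12 payments, first payment at period 2.
Periodic rate r = 0.075 per year.
The ordinary-annuity PV formula values the stream one period before the first payment (period 1); discount that back 1 periods:
PV₀ = 27,900 × [1 − (1+r)^−12] / r × (1+r)^−1 = $200,757.45

$200,757.45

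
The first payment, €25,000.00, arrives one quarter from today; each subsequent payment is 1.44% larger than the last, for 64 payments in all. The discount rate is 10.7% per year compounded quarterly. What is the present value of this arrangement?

Periodic rate r = 0.107/4 per quarter; n is counted in quarters.
Growing ordinary annuity: PV = PMT₁ × [1 − ((1+g)/(1+r))^n] / (r − g) = 25,000 × [1 − ((1+0.0144)/(1+r))^64] / (r − 0.0144) = €1,091,202.85.

€1,091,202.85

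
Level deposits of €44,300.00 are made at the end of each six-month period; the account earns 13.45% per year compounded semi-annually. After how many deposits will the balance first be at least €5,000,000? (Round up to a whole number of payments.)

Periodic rate r = 0.1345/2 per half-year; n is counted in half-years.
Ordinary annuity FV: 5,000,000 = 44,300 × [((1+r)^n − 1)/r].
(1+r)^n = 1 + 5,000,000 × r / 44,300, so n = ln(1 + 5,000,000·r/44,300) / ln(1+r) = 33.04.
Round up to a whole number of payments: n = 34.

34 payments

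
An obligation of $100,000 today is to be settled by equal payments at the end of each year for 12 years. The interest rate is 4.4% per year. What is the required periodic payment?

$10,903.97

Level ordinary annuity; solve PV = PMT × [(1 − (1+r)^−n)/r] for PMT.
Periodic rate r = 0.044 per year.
With n = 12: PMT = 100,000 / ([(1 − (1+r)^−n)/r]) = $10,903.97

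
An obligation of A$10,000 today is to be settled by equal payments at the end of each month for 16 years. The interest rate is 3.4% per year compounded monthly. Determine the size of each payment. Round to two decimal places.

A$67.60

Level ordinary annuity; solve PV = PMT × [(1 − (1+r)^−n)/r] for PMT.
Periodic rate r = 0.034/12 per month; n is counted in months.
With n = 192: PMT = 10,000 / ([(1 − (1+r)^−n)/r]) = A$67.60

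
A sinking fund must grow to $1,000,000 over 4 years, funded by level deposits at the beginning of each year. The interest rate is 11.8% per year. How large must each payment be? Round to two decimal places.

Level annuity due; solve FV = PMT × [((1+r)^n − 1)/r] × (1+r) for PMT.
Periodic rate r = 0.118 per year.
With n = 4: PMT = 1,000,000 / ([((1+r)^n − 1)/r] × (1+r)) = $187,700.05

$187,700.05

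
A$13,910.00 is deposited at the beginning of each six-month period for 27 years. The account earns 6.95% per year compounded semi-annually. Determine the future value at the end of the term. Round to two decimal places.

This is an annuity due: 54 deposits of A$13,910.00 at the beginning of each six-month period.
Periodic rate r = 0.0695/2 per half-year; n is counted in half-years.
FV = PMT × [((1+r)^n − 1)/r] × (1+r) = 13,910 × [(1+r)^54 − 1] / r × (1+r) = A$2,205,922.64

A$2,205,922.64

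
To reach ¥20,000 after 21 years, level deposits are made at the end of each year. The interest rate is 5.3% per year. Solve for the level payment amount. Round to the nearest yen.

Level ordinary annuity; solve FV = PMT × [((1+r)^n − 1)/r] for PMT.
Periodic rate r = 0.053 per year.
With n = 21: PMT = 20,000 / ([((1+r)^n − 1)/r]) = ¥541

¥541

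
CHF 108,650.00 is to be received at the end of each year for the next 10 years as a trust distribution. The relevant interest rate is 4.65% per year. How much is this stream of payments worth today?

This is an ordinary annuity: 10 payments of CHF 108,650.00 at the end of each year.
Periodic rate r = 0.0465 per year.
PV = PMT × [(1 − (1+r)^−n)/r] = 108,650 × [1 − (1+r)^−10] / r = CHF 853,411.27

CHF 853,411.27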